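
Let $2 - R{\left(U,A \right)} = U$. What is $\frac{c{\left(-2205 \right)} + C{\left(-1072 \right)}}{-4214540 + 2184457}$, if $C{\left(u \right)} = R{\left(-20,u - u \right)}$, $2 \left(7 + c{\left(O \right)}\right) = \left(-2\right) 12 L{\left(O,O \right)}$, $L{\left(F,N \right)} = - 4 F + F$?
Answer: $\frac{7215}{184553} \approx 0.039094$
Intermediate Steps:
$L{\left(F,N \right)} = - 3 F$
$R{\left(U,A \right)} = 2 - U$
$c{\left(O \right)} = -7 + 36 O$ ($c{\left(O \right)} = -7 + \frac{\left(-2\right) 12 \left(- 3 O\right)}{2} = -7 + \frac{\left(-24\right) \left(- 3 O\right)}{2} = -7 + \frac{72 O}{2} = -7 + 36 O$)
$C{\left(u \right)} = 22$ ($C{\left(u \right)} = 2 - -20 = 2 + 20 = 22$)
$\frac{c{\left(-2205 \right)} + C{\left(-1072 \right)}}{-4214540 + 2184457} = \frac{\left(-7 + 36 \left(-2205\right)\right) + 22}{-4214540 + 2184457} = \frac{\left(-7 - 79380\right) + 22}{-2030083} = \left(-79387 + 22\right) \left(- \frac{1}{2030083}\right) = \left(-79365\right) \left(- \frac{1}{2030083}\right) = \frac{7215}{184553}$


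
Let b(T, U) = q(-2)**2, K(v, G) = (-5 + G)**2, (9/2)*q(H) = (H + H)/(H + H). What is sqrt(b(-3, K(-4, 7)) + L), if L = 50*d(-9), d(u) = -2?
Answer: 4*I*sqrt(506)/9 ≈ 9.9975*I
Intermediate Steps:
q(H) = 2/9 (q(H) = 2*((H + H)/(H + H))/9 = 2*((2*H)/((2*H)))/9 = 2*((2*H)*(1/(2*H)))/9 = (2/9)*1 = 2/9)
b(T, U) = 4/81 (b(T, U) = (2/9)**2 = 4/81)
L = -100 (L = 50*(-2) = -100)
sqrt(b(-3, K(-4, 7)) + L) = sqrt(4/81 - 100) = sqrt(-8096/81) = 4*I*sqrt(506)/9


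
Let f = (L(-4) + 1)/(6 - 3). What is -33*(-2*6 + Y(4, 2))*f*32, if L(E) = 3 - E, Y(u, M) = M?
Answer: 28160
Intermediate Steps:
f = 8/3 (f = ((3 - 1*(-4)) + 1)/(6 - 3) = ((3 + 4) + 1)/3 = (7 + 1)*(1/3) = 8*(1/3) = 8/3 ≈ 2.6667)
-33*(-2*6 + Y(4, 2))*f*32 = -33*(-2*6 + 2)*8/3*32 = -33*(-12 + 2)*8/3*32 = -(-330)*8/3*32 = -33*(-80/3)*32 = 880*32 = 28160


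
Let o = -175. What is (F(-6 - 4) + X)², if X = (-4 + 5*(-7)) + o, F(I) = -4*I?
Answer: 30276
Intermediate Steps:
X = -214 (X = (-4 + 5*(-7)) - 175 = (-4 - 35) - 175 = -39 - 175 = -214)
(F(-6 - 4) + X)² = (-4*(-6 - 4) - 214)² = (-4*(-10) - 214)² = (40 - 214)² = (-174)² = 30276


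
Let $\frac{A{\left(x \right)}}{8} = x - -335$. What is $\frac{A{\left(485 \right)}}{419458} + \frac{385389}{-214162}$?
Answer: $- \frac{6163446017}{3455075546} \approx -1.7839$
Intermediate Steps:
$A{\left(x \right)} = 2680 + 8 x$ ($A{\left(x \right)} = 8 \left(x - -335\right) = 8 \left(x + 335\right) = 8 \left(335 + x\right) = 2680 + 8 x$)
$\frac{A{\left(485 \right)}}{419458} + \frac{385389}{-214162} = \frac{2680 + 8 \cdot 485}{419458} + \frac{385389}{-214162} = \left(2680 + 3880\right) \frac{1}{419458} + 385389 \left(- \frac{1}{214162}\right) = 6560 \cdot \frac{1}{419458} - \frac{385389}{214162} = \frac{3280}{209729} - \frac{385389}{214162} = - \frac{6163446017}{3455075546}$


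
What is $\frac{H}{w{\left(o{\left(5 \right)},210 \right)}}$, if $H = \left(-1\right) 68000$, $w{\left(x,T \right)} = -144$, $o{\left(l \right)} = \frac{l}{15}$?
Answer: $\frac{4250}{9} \approx 472.22$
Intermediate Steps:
$o{\left(l \right)} = \frac{l}{15}$ ($o{\left(l \right)} = l \frac{1}{15} = \frac{l}{15}$)
$H = -68000$
$\frac{H}{w{\left(o{\left(5 \right)},210 \right)}} = - \frac{68000}{-144} = \left(-68000\right) \left(- \frac{1}{144}\right) = \frac{4250}{9}$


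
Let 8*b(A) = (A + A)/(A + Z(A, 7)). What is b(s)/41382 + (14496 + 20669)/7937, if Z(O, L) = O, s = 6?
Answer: 11641592177/2627591472 ≈ 4.4305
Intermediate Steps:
b(A) = 1/8 (b(A) = ((A + A)/(A + A))/8 = ((2*A)/((2*A)))/8 = ((2*A)*(1/(2*A)))/8 = (1/8)*1 = 1/8)
b(s)/41382 + (14496 + 20669)/7937 = (1/8)/41382 + (14496 + 20669)/7937 = (1/8)*(1/41382) + 35165*(1/7937) = 1/331056 + 35165/7937 = 11641592177/2627591472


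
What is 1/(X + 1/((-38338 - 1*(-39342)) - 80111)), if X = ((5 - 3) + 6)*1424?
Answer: 79107/901186943 ≈ 8.7781e-5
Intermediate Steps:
X = 11392 (X = (2 + 6)*1424 = 8*1424 = 11392)
1/(X + 1/((-38338 - 1*(-39342)) - 80111)) = 1/(11392 + 1/((-38338 - 1*(-39342)) - 80111)) = 1/(11392 + 1/((-38338 + 39342) - 80111)) = 1/(11392 + 1/(1004 - 80111)) = 1/(11392 + 1/(-79107)) = 1/(11392 - 1/79107) = 1/(901186943/79107) = 79107/901186943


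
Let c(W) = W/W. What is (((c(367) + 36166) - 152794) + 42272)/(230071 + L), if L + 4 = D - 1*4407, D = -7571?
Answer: -74355/218089 ≈ -0.34094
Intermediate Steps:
c(W) = 1
L = -11982 (L = -4 + (-7571 - 1*4407) = -4 + (-7571 - 4407) = -4 - 11978 = -11982)
(((c(367) + 36166) - 152794) + 42272)/(230071 + L) = (((1 + 36166) - 152794) + 42272)/(230071 - 11982) = ((36167 - 152794) + 42272)/218089 = (-116627 + 42272)*(1/218089) = -74355*1/218089 = -74355/218089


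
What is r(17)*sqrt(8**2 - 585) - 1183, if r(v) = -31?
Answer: -1183 - 31*I*sqrt(521) ≈ -1183.0 - 707.59*I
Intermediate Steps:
r(17)*sqrt(8**2 - 585) - 1183 = -31*sqrt(8**2 - 585) - 1183 = -31*sqrt(64 - 585) - 1183 = -31*I*sqrt(521) - 1183 = -1183 - 31*I*sqrt(521)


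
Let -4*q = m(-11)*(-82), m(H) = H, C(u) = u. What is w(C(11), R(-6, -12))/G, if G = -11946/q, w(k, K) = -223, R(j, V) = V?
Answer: -9143/2172 ≈ -4.2095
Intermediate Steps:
q = -451/2 (q = -(-11)*(-82)/4 = -¼*902 = -451/2 ≈ -225.50)
G = 2172/41 (G = -11946/(-451/2) = -11946*(-2/451) = 2172/41 ≈ 52.976)
w(C(11), R(-6, -12))/G = -223/2172/41 = -223*41/2172 = -9143/2172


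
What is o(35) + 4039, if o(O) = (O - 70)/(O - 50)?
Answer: 12124/3 ≈ 4041.3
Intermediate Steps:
o(O) = (-70 + O)/(-50 + O)
o(35) + 4039 = (-70 + 35)/(-50 + 35) + 4039 = -35/(-15) + 4039 = -1/15*(-35) + 4039 = 7/3 + 4039 = 12124/3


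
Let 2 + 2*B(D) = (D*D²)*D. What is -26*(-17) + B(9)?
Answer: 7443/2 ≈ 3721.5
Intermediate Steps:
B(D) = -1 + D⁴/2 (B(D) = -1 + ((D*D²)*D)/2 = -1 + (D³*D)/2 = -1 + D⁴/2)
-26*(-17) + B(9) = -26*(-17) + (-1 + (½)*9⁴) = 442 + (-1 + (½)*6561) = 442 + (-1 + 6561/2) = 442 + 6559/2 = 7443/2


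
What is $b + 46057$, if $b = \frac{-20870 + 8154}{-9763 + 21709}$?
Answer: $\frac{25008373}{543} \approx 46056.0$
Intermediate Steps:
$b = - \frac{578}{543}$ ($b = - \frac{12716}{11946} = \left(-12716\right) \frac{1}{11946} = - \frac{578}{543} \approx -1.0645$)
$b + 46057 = - \frac{578}{543} + 46057 = \frac{25008373}{543}$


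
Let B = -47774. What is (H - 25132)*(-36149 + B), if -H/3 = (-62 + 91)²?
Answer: 2320890565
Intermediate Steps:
H = -2523 (H = -3*(-62 + 91)² = -3*29² = -3*841 = -2523)
(H - 25132)*(-36149 + B) = (-2523 - 25132)*(-36149 - 47774) = -27655*(-83923) = 2320890565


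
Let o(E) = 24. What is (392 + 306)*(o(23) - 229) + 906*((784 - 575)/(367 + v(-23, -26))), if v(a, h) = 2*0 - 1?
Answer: -8696931/61 ≈ -1.4257e+5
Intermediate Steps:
v(a, h) = -1 (v(a, h) = 0 - 1 = -1)
(392 + 306)*(o(23) - 229) + 906*((784 - 575)/(367 + v(-23, -26))) = (392 + 306)*(24 - 229) + 906*((784 - 575)/(367 - 1)) = 698*(-205) + 906*(209/366) = -143090 + 906*(209*(1/366)) = -143090 + 906*(209/366) = -143090 + 31559/61 = -8696931/61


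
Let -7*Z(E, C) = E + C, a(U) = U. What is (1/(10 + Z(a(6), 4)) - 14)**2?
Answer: 693889/3600 ≈ 192.75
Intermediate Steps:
Z(E, C) = -C/7 - E/7 (Z(E, C) = -(E + C)/7 = -(C + E)/7 = -C/7 - E/7)
(1/(10 + Z(a(6), 4)) - 14)**2 = (1/(10 + (-1/7*4 - 1/7*6)) - 14)**2 = (1/(10 + (-4/7 - 6/7)) - 14)**2 = (1/(10 - 10/7) - 14)**2 = (1/(60/7) - 14)**2 = (7/60 - 14)**2 = (-833/60)**2 = 693889/3600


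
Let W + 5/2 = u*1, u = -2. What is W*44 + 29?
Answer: -169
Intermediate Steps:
W = -9/2 (W = -5/2 - 2*1 = -5/2 - 2 = -9/2 ≈ -4.5000)
W*44 + 29 = -9/2*44 + 29 = -198 + 29 = -169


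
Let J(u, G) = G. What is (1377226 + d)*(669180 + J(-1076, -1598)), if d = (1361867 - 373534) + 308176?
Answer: 1784937358770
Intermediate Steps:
d = 1296509 (d = 988333 + 308176 = 1296509)
(1377226 + d)*(669180 + J(-1076, -1598)) = (1377226 + 1296509)*(669180 - 1598) = 2673735*667582 = 1784937358770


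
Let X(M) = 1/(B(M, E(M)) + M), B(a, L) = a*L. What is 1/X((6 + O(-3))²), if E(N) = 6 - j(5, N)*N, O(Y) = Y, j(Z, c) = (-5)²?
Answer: -1962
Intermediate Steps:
j(Z, c) = 25
E(N) = 6 - 25*N
B(a, L) = L*a
X(M) = 1/(M + M*(6 - 25*M)) (X(M) = 1/((6 - 25*M)*M + M) = 1/(M*(6 - 25*M) + M) = 1/(M + M*(6 - 25*M)))
1/X((6 + O(-3))²) = 1/(-1/(((6 - 3)²)*(-7 + 25*(6 - 3)²))) = 1/(-1/((3²)*(-7 + 25*3²))) = 1/(-1/(9*(-7 + 25*9))) = 1/(-1*⅑/(-7 + 225)) = 1/(-1*⅑/218) = 1/(-1*⅑*1/218) = 1/(-1/1962) = -1962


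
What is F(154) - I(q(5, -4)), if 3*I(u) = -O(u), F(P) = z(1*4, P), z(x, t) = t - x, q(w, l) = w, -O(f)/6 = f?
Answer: 140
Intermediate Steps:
O(f) = -6*f
F(P) = -4 + P (F(P) = P - 4 = -4 + P)
I(u) = 2*u (I(u) = (-(-6)*u)/3 = (6*u)/3 = 2*u)
F(154) - I(q(5, -4)) = (-4 + 154) - 2*5 = 150 - 1*10 = 150 - 10 = 140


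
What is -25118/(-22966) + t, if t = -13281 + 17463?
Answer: 48034465/11483 ≈ 4183.1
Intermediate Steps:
t = 4182
-25118/(-22966) + t = -25118/(-22966) + 4182 = -25118*(-1/22966) + 4182 = 12559/11483 + 4182 = 48034465/11483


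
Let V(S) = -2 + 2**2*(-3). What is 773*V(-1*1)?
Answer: -10822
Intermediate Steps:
V(S) = -14 (V(S) = -2 + 4*(-3) = -2 - 12 = -14)
773*V(-1*1) = 773*(-14) = -10822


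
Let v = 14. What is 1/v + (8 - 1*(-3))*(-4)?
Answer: -615/14 ≈ -43.929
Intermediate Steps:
1/v + (8 - 1*(-3))*(-4) = 1/14 + (8 - 1*(-3))*(-4) = 1/14 + (8 + 3)*(-4) = 1/14 + 11*(-4) = 1/14 - 44 = -615/14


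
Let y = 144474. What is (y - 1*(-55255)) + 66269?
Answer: 265998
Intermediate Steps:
(y - 1*(-55255)) + 66269 = (144474 - 1*(-55255)) + 66269 = (144474 + 55255) + 66269 = 199729 + 66269 = 265998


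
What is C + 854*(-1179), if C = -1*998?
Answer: -1007864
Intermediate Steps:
C = -998
C + 854*(-1179) = -998 + 854*(-1179) = -998 - 1006866 = -1007864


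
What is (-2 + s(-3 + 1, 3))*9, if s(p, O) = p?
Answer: -36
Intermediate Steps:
(-2 + s(-3 + 1, 3))*9 = (-2 + (-3 + 1))*9 = (-2 - 2)*9 = -4*9 = -36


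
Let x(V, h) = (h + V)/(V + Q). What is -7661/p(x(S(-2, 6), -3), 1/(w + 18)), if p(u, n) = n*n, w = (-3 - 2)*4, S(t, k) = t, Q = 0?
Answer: -30644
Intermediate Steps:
x(V, h) = (V + h)/V (x(V, h) = (h + V)/(V + 0) = (V + h)/V)
w = -20 (w = -5*4 = -20)
p(u, n) = n²
-7661/p(x(S(-2, 6), -3), 1/(w + 18)) = -7661*(-20 + 18)² = -7661/((1/(-2))²) = -7661/((-½)²) = -7661/¼ = -7661*4 = -30644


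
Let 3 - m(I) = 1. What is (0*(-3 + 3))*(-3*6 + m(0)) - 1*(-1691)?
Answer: 1691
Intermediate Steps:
m(I) = 2 (m(I) = 3 - 1*1 = 3 - 1 = 2)
(0*(-3 + 3))*(-3*6 + m(0)) - 1*(-1691) = (0*(-3 + 3))*(-3*6 + 2) - 1*(-1691) = (0*0)*(-18 + 2) + 1691 = 0*(-16) + 1691 = 0 + 1691 = 1691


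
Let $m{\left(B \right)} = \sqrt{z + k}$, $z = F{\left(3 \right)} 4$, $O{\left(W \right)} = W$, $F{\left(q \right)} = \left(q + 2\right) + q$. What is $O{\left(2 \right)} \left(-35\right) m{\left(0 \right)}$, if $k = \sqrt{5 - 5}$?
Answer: $- 280 \sqrt{2} \approx -395.98$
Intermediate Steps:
$k = 0$ ($k = \sqrt{0} = 0$)
$F{\left(q \right)} = 2 + 2 q$ ($F{\left(q \right)} = \left(2 + q\right) + q = 2 + 2 q$)
$z = 32$ ($z = \left(2 + 2 \cdot 3\right) 4 = \left(2 + 6\right) 4 = 8 \cdot 4 = 32$)
$m{\left(B \right)} = 4 \sqrt{2}$ ($m{\left(B \right)} = \sqrt{32 + 0} = \sqrt{32} = 4 \sqrt{2}$)
$O{\left(2 \right)} \left(-35\right) m{\left(0 \right)} = 2 \left(-35\right) 4 \sqrt{2} = - 70 \cdot 4 \sqrt{2} = - 280 \sqrt{2}$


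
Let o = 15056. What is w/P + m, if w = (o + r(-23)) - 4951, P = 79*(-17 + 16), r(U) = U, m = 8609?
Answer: 670029/79 ≈ 8481.4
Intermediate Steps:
P = -79 (P = 79*(-1) = -79)
w = 10082 (w = (15056 - 23) - 4951 = 15033 - 4951 = 10082)
w/P + m = 10082/(-79) + 8609 = 10082*(-1/79) + 8609 = -10082/79 + 8609 = 670029/79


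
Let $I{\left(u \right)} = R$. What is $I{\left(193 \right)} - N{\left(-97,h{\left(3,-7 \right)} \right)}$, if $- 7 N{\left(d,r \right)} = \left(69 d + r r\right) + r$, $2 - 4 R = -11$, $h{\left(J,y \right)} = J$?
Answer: $- \frac{26633}{28} \approx -951.18$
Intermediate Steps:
$R = \frac{13}{4}$ ($R = \frac{1}{2} - - \frac{11}{4} = \frac{1}{2} + \frac{11}{4} = \frac{13}{4} \approx 3.25$)
$I{\left(u \right)} = \frac{13}{4}$
$N{\left(d,r \right)} = - \frac{69 d}{7} - \frac{r}{7} - \frac{r^{2}}{7}$ ($N{\left(d,r \right)} = - \frac{\left(69 d + r r\right) + r}{7} = - \frac{\left(69 d + r^{2}\right) + r}{7} = - \frac{\left(r^{2} + 69 d\right) + r}{7} = - \frac{r + r^{2} + 69 d}{7} = - \frac{69 d}{7} - \frac{r}{7} - \frac{r^{2}}{7}$)
$I{\left(193 \right)} - N{\left(-97,h{\left(3,-7 \right)} \right)} = \frac{13}{4} - \left(\left(- \frac{69}{7}\right) \left(-97\right) - \frac{3}{7} - \frac{3^{2}}{7}\right) = \frac{13}{4} - \left(\frac{6693}{7} - \frac{3}{7} - \frac{9}{7}\right) = \frac{13}{4} - \frac{6681}{7} = - \frac{26633}{28}$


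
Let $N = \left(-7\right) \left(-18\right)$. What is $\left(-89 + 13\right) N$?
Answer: $-9576$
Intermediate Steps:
$N = 126$
$\left(-89 + 13\right) N = \left(-89 + 13\right) 126 = \left(-76\right) 126 = -9576$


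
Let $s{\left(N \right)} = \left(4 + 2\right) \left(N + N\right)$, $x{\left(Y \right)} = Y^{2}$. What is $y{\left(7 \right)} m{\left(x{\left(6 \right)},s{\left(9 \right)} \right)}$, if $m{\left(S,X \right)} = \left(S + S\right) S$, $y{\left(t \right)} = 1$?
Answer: $2592$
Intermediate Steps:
$s{\left(N \right)} = 12 N$ ($s{\left(N \right)} = 6 \cdot 2 N = 12 N$)
$m{\left(S,X \right)} = 2 S^{2}$ ($m{\left(S,X \right)} = 2 S S = 2 S^{2}$)
$y{\left(7 \right)} m{\left(x{\left(6 \right)},s{\left(9 \right)} \right)} = 1 \cdot 2 \left(6^{2}\right)^{2} = 1 \cdot 2 \cdot 36^{2} = 1 \cdot 2 \cdot 1296 = 1 \cdot 2592 = 2592$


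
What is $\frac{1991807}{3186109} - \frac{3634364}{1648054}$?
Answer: $- \frac{4148437178049}{2625439840943} \approx -1.5801$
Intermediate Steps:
$\frac{1991807}{3186109} - \frac{3634364}{1648054} = 1991807 \cdot \frac{1}{3186109} - \frac{1817182}{824027} = \frac{1991807}{3186109} - \frac{1817182}{824027} = - \frac{4148437178049}{2625439840943}$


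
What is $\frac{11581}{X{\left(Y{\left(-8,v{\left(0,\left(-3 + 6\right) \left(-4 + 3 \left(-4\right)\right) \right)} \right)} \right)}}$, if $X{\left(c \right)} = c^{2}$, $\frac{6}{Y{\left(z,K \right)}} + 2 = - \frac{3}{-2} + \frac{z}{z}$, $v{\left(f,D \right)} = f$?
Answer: $\frac{11581}{144} \approx 80.424$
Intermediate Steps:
$Y{\left(z,K \right)} = 12$ ($Y{\left(z,K \right)} = \frac{6}{-2 + \left(- \frac{3}{-2} + \frac{z}{z}\right)} = \frac{6}{-2 + \left(\left(-3\right) \left(- \frac{1}{2}\right) + 1\right)} = \frac{6}{-2 + \left(\frac{3}{2} + 1\right)} = \frac{6}{-2 + \frac{5}{2}} = 6 \frac{1}{\frac{1}{2}} = 6 \cdot 2 = 12$)
$\frac{11581}{X{\left(Y{\left(-8,v{\left(0,\left(-3 + 6\right) \left(-4 + 3 \left(-4\right)\right) \right)} \right)} \right)}} = \frac{11581}{12^{2}} = \frac{11581}{144}$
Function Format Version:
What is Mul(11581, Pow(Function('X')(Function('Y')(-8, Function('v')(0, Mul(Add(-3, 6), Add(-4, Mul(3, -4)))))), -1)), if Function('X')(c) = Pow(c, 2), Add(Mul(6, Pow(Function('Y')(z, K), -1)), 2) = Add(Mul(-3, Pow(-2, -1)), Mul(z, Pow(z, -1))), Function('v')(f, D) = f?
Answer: Rational(11581, 144) ≈ 80.424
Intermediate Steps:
Function('Y')(z, K) = 12 (Function('Y')(z, K) = Mul(6, Pow(Add(-2, Add(Mul(-3, Pow(-2, -1)), Mul(z, Pow(z, -1)))), -1)) = Mul(6, Pow(Add(-2, Add(Mul(-3, Rational(-1, 2)), 1)), -1)) = Mul(6, Pow(Add(-2, Add(Rational(3, 2), 1)), -1)) = Mul(6, Pow(Add(-2, Rational(5, 2)), -1)) = Mul(6, Pow(Rational(1, 2), -1)) = Mul(6, 2) = 12)
Mul(11581, Pow(Function('X')(Function('Y')(-8, Function('v')(0, Mul(Add(-3, 6), Add(-4, Mul(3, -4)))))), -1)) = Mul(11581, Pow(Pow(12, 2), -1)) = Mul(11581, Pow(144, -1)) = Mul(11581, Rational(1, 144)) = Rational(11581, 144)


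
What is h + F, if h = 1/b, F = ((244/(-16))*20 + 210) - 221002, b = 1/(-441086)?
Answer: -662183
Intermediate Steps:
b = -1/441086 ≈ -2.2671e-6
F = -221097 (F = ((244*(-1/16))*20 + 210) - 221002 = (-61/4*20 + 210) - 221002 = (-305 + 210) - 221002 = -95 - 221002 = -221097)
h = -441086 (h = 1/(-1/441086) = -441086)
h + F = -441086 - 221097 = -662183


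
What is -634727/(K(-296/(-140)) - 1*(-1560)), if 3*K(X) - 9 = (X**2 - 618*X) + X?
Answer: -2332621725/4151471 ≈ -561.88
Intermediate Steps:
K(X) = 3 - 617*X/3 + X**2/3 (K(X) = 3 + ((X**2 - 618*X) + X)/3 = 3 + (X**2 - 617*X)/3 = 3 + (-617*X/3 + X**2/3) = 3 - 617*X/3 + X**2/3)
-634727/(K(-296/(-140)) - 1*(-1560)) = -634727/((3 - (-182632)/(3*(-140)) + (-296/(-140))**2/3) - 1*(-1560)) = -634727/((3 - (-182632)*(-1)/(3*140) + (-296*(-1/140))**2/3) + 1560) = -634727/((3 - 617/3*74/35 + (74/35)**2/3) + 1560) = -634727/((3 - 45658/105 + (1/3)*(5476/1225)) + 1560) = -634727/((3 - 45658/105 + 5476/3675) + 1560) = -634727/(-1581529/3675 + 1560) = -634727/4151471/3675 = -634727*3675/4151471 = -2332621725/4151471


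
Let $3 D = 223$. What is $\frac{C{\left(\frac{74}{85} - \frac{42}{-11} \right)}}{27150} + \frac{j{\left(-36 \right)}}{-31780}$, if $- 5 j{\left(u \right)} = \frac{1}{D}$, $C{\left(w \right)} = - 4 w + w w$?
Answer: $\frac{2002277047949}{16821000029872500} \approx 0.00011903$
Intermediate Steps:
$C{\left(w \right)} = w^{2} - 4 w$ ($C{\left(w \right)} = - 4 w + w^{2} = w^{2} - 4 w$)
$D = \frac{223}{3}$ ($D = \frac{1}{3} \cdot 223 = \frac{223}{3} \approx 74.333$)
$j{\left(u \right)} = - \frac{3}{1115}$ ($j{\left(u \right)} = - \frac{1}{5 \cdot \frac{223}{3}} = \left(- \frac{1}{5}\right) \frac{3}{223} = - \frac{3}{1115}$)
$\frac{C{\left(\frac{74}{85} - \frac{42}{-11} \right)}}{27150} + \frac{j{\left(-36 \right)}}{-31780} = \frac{\left(\frac{74}{85} - \frac{42}{-11}\right) \left(-4 + \left(\frac{74}{85} - \frac{42}{-11}\right)\right)}{27150} - \frac{3}{1115 \left(-31780\right)} = \left(74 \cdot \frac{1}{85} - - \frac{42}{11}\right) \left(-4 + \left(74 \cdot \frac{1}{85} - - \frac{42}{11}\right)\right) \frac{1}{27150} - - \frac{3}{35434700} = \left(\frac{74}{85} + \frac{42}{11}\right) \left(-4 + \left(\frac{74}{85} + \frac{42}{11}\right)\right) \frac{1}{27150} + \frac{3}{35434700} = \frac{4384 \left(-4 + \frac{4384}{935}\right)}{935} \cdot \frac{1}{27150} + \frac{3}{35434700} = \frac{4384}{935} \cdot \frac{644}{935} \cdot \frac{1}{27150} + \frac{3}{35434700} = \frac{2823296}{874225} \cdot \frac{1}{27150} + \frac{3}{35434700} = \frac{1411648}{11867604375} + \frac{3}{35434700} = \frac{2002277047949}{16821000029872500}$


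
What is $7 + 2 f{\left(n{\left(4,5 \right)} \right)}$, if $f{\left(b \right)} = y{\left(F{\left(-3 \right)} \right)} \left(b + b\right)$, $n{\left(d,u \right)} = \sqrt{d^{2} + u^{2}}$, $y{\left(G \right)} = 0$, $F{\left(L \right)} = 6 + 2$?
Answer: $7$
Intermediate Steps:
$F{\left(L \right)} = 8$
$f{\left(b \right)} = 0$ ($f{\left(b \right)} = 0 \left(b + b\right) = 0 \cdot 2 b = 0$)
$7 + 2 f{\left(n{\left(4,5 \right)} \right)} = 7 + 2 \cdot 0 = 7 + 0 = 7$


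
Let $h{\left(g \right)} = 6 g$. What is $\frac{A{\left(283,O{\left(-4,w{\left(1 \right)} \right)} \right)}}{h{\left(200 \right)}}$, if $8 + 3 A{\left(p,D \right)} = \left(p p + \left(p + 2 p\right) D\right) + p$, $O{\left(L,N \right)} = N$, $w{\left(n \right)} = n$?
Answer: $\frac{27071}{1200} \approx 22.559$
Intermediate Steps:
$A{\left(p,D \right)} = - \frac{8}{3} + \frac{p}{3} + \frac{p^{2}}{3} + D p$ ($A{\left(p,D \right)} = - \frac{8}{3} + \frac{\left(p p + \left(p + 2 p\right) D\right) + p}{3} = - \frac{8}{3} + \frac{\left(p^{2} + 3 p D\right) + p}{3} = - \frac{8}{3} + \frac{\left(p^{2} + 3 D p\right) + p}{3} = - \frac{8}{3} + \frac{p + p^{2} + 3 D p}{3} = - \frac{8}{3} + \left(\frac{p}{3} + \frac{p^{2}}{3} + D p\right) = - \frac{8}{3} + \frac{p}{3} + \frac{p^{2}}{3} + D p$)
$\frac{A{\left(283,O{\left(-4,w{\left(1 \right)} \right)} \right)}}{h{\left(200 \right)}} = \frac{- \frac{8}{3} + \frac{1}{3} \cdot 283 + \frac{283^{2}}{3} + 1 \cdot 283}{6 \cdot 200} = \frac{- \frac{8}{3} + \frac{283}{3} + \frac{1}{3} \cdot 80089 + 283}{1200} = \left(- \frac{8}{3} + \frac{283}{3} + \frac{80089}{3} + 283\right) \frac{1}{1200} = 27071 \cdot \frac{1}{1200} = \frac{27071}{1200}$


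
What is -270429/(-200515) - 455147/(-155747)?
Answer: 133382306168/31229609705 ≈ 4.2710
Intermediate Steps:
-270429/(-200515) - 455147/(-155747) = -270429*(-1/200515) - 455147*(-1/155747) = 270429/200515 + 455147/155747 = 133382306168/31229609705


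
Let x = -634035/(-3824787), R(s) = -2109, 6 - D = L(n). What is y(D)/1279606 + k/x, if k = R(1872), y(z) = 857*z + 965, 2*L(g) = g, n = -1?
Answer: -6881271111363837/540876660140 ≈ -12722.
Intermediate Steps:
L(g) = g/2
D = 13/2 (D = 6 - (-1)/2 = 6 - 1*(-½) = 6 + ½ = 13/2 ≈ 6.5000)
y(z) = 965 + 857*z
x = 211345/1274929 (x = -634035*(-1/3824787) = 211345/1274929 ≈ 0.16577)
k = -2109
y(D)/1279606 + k/x = (965 + 857*(13/2))/1279606 - 2109/211345/1274929 = (965 + 11141/2)*(1/1279606) - 2109*1274929/211345 = (13071/2)*(1/1279606) - 2688825261/211345 = 13071/2559212 - 2688825261/211345 = -6881271111363837/540876660140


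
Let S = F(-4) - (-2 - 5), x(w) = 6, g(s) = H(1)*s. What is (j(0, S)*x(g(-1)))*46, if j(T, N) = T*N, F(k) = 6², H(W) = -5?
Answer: 0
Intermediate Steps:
g(s) = -5*s
F(k) = 36
S = 43 (S = 36 - (-2 - 5) = 36 - 1*(-7) = 36 + 7 = 43)
j(T, N) = N*T
(j(0, S)*x(g(-1)))*46 = ((43*0)*6)*46 = (0*6)*46 = 0*46 = 0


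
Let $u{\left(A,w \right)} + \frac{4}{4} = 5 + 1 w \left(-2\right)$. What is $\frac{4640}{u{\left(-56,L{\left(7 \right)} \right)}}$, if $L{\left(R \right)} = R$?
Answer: $-464$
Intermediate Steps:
$u{\left(A,w \right)} = 4 - 2 w$ ($u{\left(A,w \right)} = -1 + \left(5 + 1 w \left(-2\right)\right) = -1 + \left(5 + w \left(-2\right)\right) = -1 - \left(-5 + 2 w\right) = 4 - 2 w$)
$\frac{4640}{u{\left(-56,L{\left(7 \right)} \right)}} = \frac{4640}{4 - 14} = \frac{4640}{-10} = 4640 \left(- \frac{1}{10}\right) = -464$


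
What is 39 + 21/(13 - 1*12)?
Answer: 60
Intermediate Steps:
39 + 21/(13 - 1*12) = 39 + 21/(13 - 12) = 39 + 21/1 = 39 + 21*1 = 39 + 21 = 60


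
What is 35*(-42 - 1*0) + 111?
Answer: -1359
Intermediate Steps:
35*(-42 - 1*0) + 111 = 35*(-42 + 0) + 111 = 35*(-42) + 111 = -1470 + 111 = -1359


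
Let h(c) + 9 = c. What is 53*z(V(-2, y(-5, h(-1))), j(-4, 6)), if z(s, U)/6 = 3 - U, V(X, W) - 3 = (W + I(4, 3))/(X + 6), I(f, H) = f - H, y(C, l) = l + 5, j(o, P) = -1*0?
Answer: 954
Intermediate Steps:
j(o, P) = 0
h(c) = -9 + c
y(C, l) = 5 + l
V(X, W) = 3 + (1 + W)/(6 + X) (V(X, W) = 3 + (W + (4 - 1*3))/(X + 6) = 3 + (W + (4 - 3))/(6 + X) = 3 + (W + 1)/(6 + X) = 3 + (1 + W)/(6 + X))
z(s, U) = 18 - 6*U (z(s, U) = 6*(3 - U) = 18 - 6*U)
53*z(V(-2, y(-5, h(-1))), j(-4, 6)) = 53*(18 - 6*0) = 53*(18 + 0) = 53*18 = 954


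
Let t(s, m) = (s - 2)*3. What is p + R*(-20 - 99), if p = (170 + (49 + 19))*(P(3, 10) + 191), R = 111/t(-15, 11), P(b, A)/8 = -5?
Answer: 36197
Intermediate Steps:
P(b, A) = -40 (P(b, A) = 8*(-5) = -40)
t(s, m) = -6 + 3*s (t(s, m) = (-2 + s)*3 = -6 + 3*s)
R = -37/17 (R = 111/(-6 + 3*(-15)) = 111/(-6 - 45) = 111/(-51) = 111*(-1/51) = -37/17 ≈ -2.1765)
p = 35938 (p = (170 + (49 + 19))*(-40 + 191) = (170 + 68)*151 = 238*151 = 35938)
p + R*(-20 - 99) = 35938 - 37*(-20 - 99)/17 = 35938 - 37/17*(-119) = 35938 + 259 = 36197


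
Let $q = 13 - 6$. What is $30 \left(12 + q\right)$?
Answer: $570$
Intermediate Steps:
$q = 7$ ($q = 13 - 6 = 7$)
$30 \left(12 + q\right) = 30 \left(12 + 7\right) = 30 \cdot 19 = 570$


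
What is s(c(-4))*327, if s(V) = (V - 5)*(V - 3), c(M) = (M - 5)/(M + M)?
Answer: 152055/64 ≈ 2375.9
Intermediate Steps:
c(M) = (-5 + M)/(2*M) (c(M) = (-5 + M)/((2*M)) = (-5 + M)*(1/(2*M)) = (-5 + M)/(2*M))
s(V) = (-5 + V)*(-3 + V)
s(c(-4))*327 = (15 + ((1/2)*(-5 - 4)/(-4))**2 - 4*(-5 - 4)/(-4))*327 = (15 + ((1/2)*(-1/4)*(-9))**2 - 4*(-1)*(-9)/4)*327 = (15 + (9/8)**2 - 8*9/8)*327 = (15 + 81/64 - 9)*327 = (465/64)*327 = 152055/64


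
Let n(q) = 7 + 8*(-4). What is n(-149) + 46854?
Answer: 46829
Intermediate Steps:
n(q) = -25 (n(q) = 7 - 32 = -25)
n(-149) + 46854 = -25 + 46854 = 46829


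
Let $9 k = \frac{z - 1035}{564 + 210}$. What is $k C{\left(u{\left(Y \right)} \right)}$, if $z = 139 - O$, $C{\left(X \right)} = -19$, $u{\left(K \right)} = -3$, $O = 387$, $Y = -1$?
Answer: $\frac{24377}{6966} \approx 3.4994$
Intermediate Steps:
$z = -248$ ($z = 139 - 387 = -248$)
$k = - \frac{1283}{6966}$ ($k = \frac{\left(-248 - 1035\right) \frac{1}{564 + 210}}{9} = \frac{\left(-1283\right) \frac{1}{774}}{9} = \frac{1}{9} \left(- \frac{1283}{774}\right) = - \frac{1283}{6966} \approx -0.18418$)
$k C{\left(u{\left(Y \right)} \right)} = \left(- \frac{1283}{6966}\right) \left(-19\right) = \frac{24377}{6966}$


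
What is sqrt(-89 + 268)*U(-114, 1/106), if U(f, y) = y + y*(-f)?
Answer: 115*sqrt(179)/106 ≈ 14.515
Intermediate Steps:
U(f, y) = y - f*y
sqrt(-89 + 268)*U(-114, 1/106) = sqrt(-89 + 268)*((1 - 1*(-114))/106) = sqrt(179)*((1 + 114)/106) = sqrt(179)*((1/106)*115) = sqrt(179)*(115/106) = 115*sqrt(179)/106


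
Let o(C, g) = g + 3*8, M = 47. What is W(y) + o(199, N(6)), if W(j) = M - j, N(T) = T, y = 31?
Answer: 46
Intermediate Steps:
W(j) = 47 - j
o(C, g) = 24 + g (o(C, g) = g + 24 = 24 + g)
W(y) + o(199, N(6)) = (47 - 1*31) + (24 + 6) = (47 - 31) + 30 = 16 + 30 = 46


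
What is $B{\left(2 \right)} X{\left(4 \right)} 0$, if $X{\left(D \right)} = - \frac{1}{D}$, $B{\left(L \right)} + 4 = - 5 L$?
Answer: $0$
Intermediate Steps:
$B{\left(L \right)} = -4 - 5 L$
$B{\left(2 \right)} X{\left(4 \right)} 0 = \left(-4 - 10\right) \left(- \frac{1}{4}\right) 0 = \left(-4 - 10\right) \left(\left(-1\right) \frac{1}{4}\right) 0 = \left(-14\right) \left(- \frac{1}{4}\right) 0 = \frac{7}{2} \cdot 0 = 0$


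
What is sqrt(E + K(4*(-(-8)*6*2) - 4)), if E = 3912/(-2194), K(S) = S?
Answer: 2*sqrt(113787422)/1097 ≈ 19.448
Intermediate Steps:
E = -1956/1097 (E = 3912*(-1/2194) = -1956/1097 ≈ -1.7830)
sqrt(E + K(4*(-(-8)*6*2) - 4)) = sqrt(-1956/1097 + (4*(-(-8)*6*2) - 4)) = sqrt(-1956/1097 + (4*(-4*(-12)*2) - 4)) = sqrt(-1956/1097 + (4*(48*2) - 4)) = sqrt(-1956/1097 + (4*96 - 4)) = sqrt(-1956/1097 + (384 - 4)) = sqrt(-1956/1097 + 380) = sqrt(414904/1097) = 2*sqrt(113787422)/1097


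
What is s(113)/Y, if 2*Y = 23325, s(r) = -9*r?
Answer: -678/7775 ≈ -0.087203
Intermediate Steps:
Y = 23325/2 (Y = (1/2)*23325 = 23325/2 ≈ 11663.)
s(113)/Y = (-9*113)/(23325/2) = -1017*2/23325 = -678/7775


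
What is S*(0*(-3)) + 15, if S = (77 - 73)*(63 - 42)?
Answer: 15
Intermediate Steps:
S = 84 (S = 4*21 = 84)
S*(0*(-3)) + 15 = 84*(0*(-3)) + 15 = 84*0 + 15 = 0 + 15 = 15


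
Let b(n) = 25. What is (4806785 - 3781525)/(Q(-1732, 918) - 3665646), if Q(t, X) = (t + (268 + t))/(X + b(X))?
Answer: -483410090/1728353687 ≈ -0.27969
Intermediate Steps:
Q(t, X) = (268 + 2*t)/(25 + X) (Q(t, X) = (t + (268 + t))/(X + 25) = (268 + 2*t)/(25 + X))
(4806785 - 3781525)/(Q(-1732, 918) - 3665646) = (4806785 - 3781525)/(2*(134 - 1732)/(25 + 918) - 3665646) = 1025260/(2*(-1598)/943 - 3665646) = 1025260/(2*(1/943)*(-1598) - 3665646) = 1025260/(-3196/943 - 3665646) = 1025260/(-3456707374/943) = 1025260*(-943/3456707374) = -483410090/1728353687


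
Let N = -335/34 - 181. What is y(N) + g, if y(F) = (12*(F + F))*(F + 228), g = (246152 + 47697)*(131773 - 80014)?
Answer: 4395447309357/289 ≈ 1.5209e+10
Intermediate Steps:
g = 15209330391 (g = 293849*51759 = 15209330391)
N = -6489/34 (N = -335*1/34 - 181 = -335/34 - 181 = -6489/34 ≈ -190.85)
y(F) = 24*F*(228 + F) (y(F) = (12*(2*F))*(228 + F) = (24*F)*(228 + F) = 24*F*(228 + F))
y(N) + g = 24*(-6489/34)*(228 - 6489/34) + 15209330391 = 24*(-6489/34)*(1263/34) + 15209330391 = -49173642/289 + 15209330391 = 4395447309357/289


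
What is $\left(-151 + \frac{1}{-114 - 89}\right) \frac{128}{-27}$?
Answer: $\frac{435968}{609} \approx 715.88$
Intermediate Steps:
$\left(-151 + \frac{1}{-114 - 89}\right) \frac{128}{-27} = \left(-151 + \frac{1}{-203}\right) 128 \left(- \frac{1}{27}\right) = \left(-151 - \frac{1}{203}\right) \left(- \frac{128}{27}\right) = \left(- \frac{30654}{203}\right) \left(- \frac{128}{27}\right) = \frac{435968}{609}$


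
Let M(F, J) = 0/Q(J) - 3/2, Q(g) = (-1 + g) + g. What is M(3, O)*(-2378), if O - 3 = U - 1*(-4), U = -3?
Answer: 3567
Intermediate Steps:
O = 4 (O = 3 + (-3 - 1*(-4)) = 3 + (-3 + 4) = 3 + 1 = 4)
Q(g) = -1 + 2*g
M(F, J) = -3/2 (M(F, J) = 0/(-1 + 2*J) - 3/2 = 0 - 3*½ = 0 - 3/2 = -3/2)
M(3, O)*(-2378) = -3/2*(-2378) = 3567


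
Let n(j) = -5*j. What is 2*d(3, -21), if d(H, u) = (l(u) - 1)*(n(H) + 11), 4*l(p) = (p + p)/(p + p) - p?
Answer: -36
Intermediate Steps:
l(p) = ¼ - p/4 (l(p) = ((p + p)/(p + p) - p)/4 = ((2*p)/((2*p)) - p)/4 = ((2*p)*(1/(2*p)) - p)/4 = (1 - p)/4 = ¼ - p/4)
d(H, u) = (11 - 5*H)*(-¾ - u/4) (d(H, u) = ((¼ - u/4) - 1)*(-5*H + 11) = (-¾ - u/4)*(11 - 5*H) = (11 - 5*H)*(-¾ - u/4))
2*d(3, -21) = 2*(-33/4 - 11/4*(-21) + (15/4)*3 + (5/4)*3*(-21)) = 2*(-33/4 + 231/4 + 45/4 - 315/4) = 2*(-18) = -36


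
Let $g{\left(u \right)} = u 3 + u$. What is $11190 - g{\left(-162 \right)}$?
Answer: $11838$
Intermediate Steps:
$g{\left(u \right)} = 4 u$ ($g{\left(u \right)} = 3 u + u = 4 u$)
$11190 - g{\left(-162 \right)} = 11190 - 4 \left(-162\right) = 11190 - -648 = 11190 + 648 = 11838$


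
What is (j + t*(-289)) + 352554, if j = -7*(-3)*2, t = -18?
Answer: 357798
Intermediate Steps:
j = 42 (j = 21*2 = 42)
(j + t*(-289)) + 352554 = (42 - 18*(-289)) + 352554 = (42 + 5202) + 352554 = 5244 + 352554 = 357798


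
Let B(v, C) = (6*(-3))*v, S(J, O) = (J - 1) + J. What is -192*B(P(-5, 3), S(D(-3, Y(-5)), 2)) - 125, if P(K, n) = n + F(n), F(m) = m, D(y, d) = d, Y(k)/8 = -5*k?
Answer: 20611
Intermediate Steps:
Y(k) = -40*k (Y(k) = 8*(-5*k) = -40*k)
S(J, O) = -1 + 2*J (S(J, O) = (-1 + J) + J = -1 + 2*J)
P(K, n) = 2*n (P(K, n) = n + n = 2*n)
B(v, C) = -18*v
-192*B(P(-5, 3), S(D(-3, Y(-5)), 2)) - 125 = -(-3456)*2*3 - 125 = -(-3456)*6 - 125 = -192*(-108) - 125 = 20736 - 125 = 20611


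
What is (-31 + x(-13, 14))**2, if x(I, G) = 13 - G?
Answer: 1024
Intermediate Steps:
(-31 + x(-13, 14))**2 = (-31 + (13 - 1*14))**2 = (-31 + (13 - 14))**2 = (-31 - 1)**2 = (-32)**2 = 1024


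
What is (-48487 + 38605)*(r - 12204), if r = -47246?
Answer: 587484900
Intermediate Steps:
(-48487 + 38605)*(r - 12204) = (-48487 + 38605)*(-47246 - 12204) = -9882*(-59450) = 587484900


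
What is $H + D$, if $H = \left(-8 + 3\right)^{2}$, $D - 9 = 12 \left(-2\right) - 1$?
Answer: $9$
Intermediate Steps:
$D = -16$ ($D = 9 + \left(12 \left(-2\right) - 1\right) = 9 - 25 = -16$)
$H = 25$ ($H = \left(-5\right)^{2} = 25$)
$H + D = 25 - 16 = 9$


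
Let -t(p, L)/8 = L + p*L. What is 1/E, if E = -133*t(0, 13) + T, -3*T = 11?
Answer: 3/41485 ≈ 7.2315e-5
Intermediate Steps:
t(p, L) = -8*L - 8*L*p (t(p, L) = -8*(L + p*L) = -8*(L + L*p) = -8*L - 8*L*p)
T = -11/3 (T = -⅓*11 = -11/3 ≈ -3.6667)
E = 41485/3 (E = -(-1064)*13*(1 + 0) - 11/3 = -(-1064)*13 - 11/3 = -133*(-104) - 11/3 = 13832 - 11/3 = 41485/3 ≈ 13828.)
1/E = 1/(41485/3) = 3/41485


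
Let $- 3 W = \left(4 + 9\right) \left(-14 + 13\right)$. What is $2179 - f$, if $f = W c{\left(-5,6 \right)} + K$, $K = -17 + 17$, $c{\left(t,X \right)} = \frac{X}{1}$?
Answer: $2153$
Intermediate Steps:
$c{\left(t,X \right)} = X$ ($c{\left(t,X \right)} = X 1 = X$)
$K = 0$
$W = \frac{13}{3}$ ($W = - \frac{\left(4 + 9\right) \left(-14 + 13\right)}{3} = - \frac{13 \left(-1\right)}{3} = \left(- \frac{1}{3}\right) \left(-13\right) = \frac{13}{3} \approx 4.3333$)
$f = 26$ ($f = \frac{13}{3} \cdot 6 + 0 = 26 + 0 = 26$)
$2179 - f = 2179 - 26 = 2153$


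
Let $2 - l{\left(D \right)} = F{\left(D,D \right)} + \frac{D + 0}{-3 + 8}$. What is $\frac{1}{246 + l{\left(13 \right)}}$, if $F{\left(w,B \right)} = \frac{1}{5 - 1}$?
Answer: $\frac{20}{4903} \approx 0.0040791$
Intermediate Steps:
$F{\left(w,B \right)} = \frac{1}{4}$
$l{\left(D \right)} = \frac{7}{4} - \frac{D}{5}$ ($l{\left(D \right)} = 2 - \left(\frac{1}{4} + \frac{D + 0}{-3 + 8}\right) = 2 - \left(\frac{1}{4} + \frac{D}{5}\right) = \frac{7}{4} - \frac{D}{5}$)
$\frac{1}{246 + l{\left(13 \right)}} = \frac{1}{246 + \left(\frac{7}{4} - \frac{13}{5}\right)} = \frac{1}{246 - \frac{17}{20}} = \frac{1}{\frac{4903}{20}} = \frac{20}{4903}$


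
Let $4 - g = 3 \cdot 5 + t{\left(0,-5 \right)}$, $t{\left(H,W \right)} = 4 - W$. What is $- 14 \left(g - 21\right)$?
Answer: $574$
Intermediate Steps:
$g = -20$ ($g = 4 - \left(3 \cdot 5 + \left(4 - -5\right)\right) = 4 - \left(15 + \left(4 + 5\right)\right) = 4 - \left(15 + 9\right) = 4 - 24 = -20$)
$- 14 \left(g - 21\right) = - 14 \left(-20 - 21\right) = \left(-14\right) \left(-41\right) = 574$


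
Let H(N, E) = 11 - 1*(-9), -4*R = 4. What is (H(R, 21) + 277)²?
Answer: 88209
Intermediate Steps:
R = -1 (R = -¼*4 = -1)
H(N, E) = 20 (H(N, E) = 11 + 9 = 20)
(H(R, 21) + 277)² = (20 + 277)² = 297² = 88209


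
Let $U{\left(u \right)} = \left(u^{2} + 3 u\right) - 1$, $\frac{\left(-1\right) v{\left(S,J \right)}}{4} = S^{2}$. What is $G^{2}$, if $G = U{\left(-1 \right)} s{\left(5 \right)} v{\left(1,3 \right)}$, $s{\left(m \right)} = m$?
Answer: $3600$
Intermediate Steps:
$v{\left(S,J \right)} = - 4 S^{2}$
$U{\left(u \right)} = -1 + u^{2} + 3 u$
$G = 60$ ($G = \left(-1 + \left(-1\right)^{2} + 3 \left(-1\right)\right) 5 \left(- 4 \cdot 1^{2}\right) = \left(-1 + 1 - 3\right) 5 \left(\left(-4\right) 1\right) = \left(-3\right) 5 \left(-4\right) = \left(-15\right) \left(-4\right) = 60$)
$G^{2} = 60^{2} = 3600$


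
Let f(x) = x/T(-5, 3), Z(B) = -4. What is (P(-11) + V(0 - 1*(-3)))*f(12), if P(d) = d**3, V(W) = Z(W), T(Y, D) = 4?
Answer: -4005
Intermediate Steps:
V(W) = -4
f(x) = x/4
(P(-11) + V(0 - 1*(-3)))*f(12) = ((-11)**3 - 4)*((1/4)*12) = (-1331 - 4)*3 = -1335*3 = -4005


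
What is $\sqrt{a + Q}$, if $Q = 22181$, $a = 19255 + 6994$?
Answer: $\sqrt{48430} \approx 220.07$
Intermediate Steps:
$a = 26249$
$\sqrt{a + Q} = \sqrt{26249 + 22181} = \sqrt{48430}$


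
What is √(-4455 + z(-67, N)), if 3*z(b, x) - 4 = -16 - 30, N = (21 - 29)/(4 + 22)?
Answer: I*√4469 ≈ 66.851*I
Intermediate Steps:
N = -4/13 (N = -8/26 = -8*1/26 = -4/13 ≈ -0.30769)
z(b, x) = -14 (z(b, x) = 4/3 + (-16 - 30)/3 = 4/3 + (⅓)*(-46) = 4/3 - 46/3 = -14)
√(-4455 + z(-67, N)) = √(-4455 - 14) = √(-4469) = I*√4469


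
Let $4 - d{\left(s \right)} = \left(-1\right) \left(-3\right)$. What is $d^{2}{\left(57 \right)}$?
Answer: $1$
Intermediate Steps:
$d{\left(s \right)} = 1$ ($d{\left(s \right)} = 4 - \left(-1\right) \left(-3\right) = 4 - 3 = 1$)
$d^{2}{\left(57 \right)} = 1^{2} = 1$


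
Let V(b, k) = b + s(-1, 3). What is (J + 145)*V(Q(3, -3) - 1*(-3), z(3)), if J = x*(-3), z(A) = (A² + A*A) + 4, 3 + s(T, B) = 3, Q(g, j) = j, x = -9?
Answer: 0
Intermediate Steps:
s(T, B) = 0 (s(T, B) = -3 + 3 = 0)
z(A) = 4 + 2*A² (z(A) = (A² + A²) + 4 = 2*A² + 4 = 4 + 2*A²)
J = 27 (J = -9*(-3) = 27)
V(b, k) = b (V(b, k) = b + 0 = b)
(J + 145)*V(Q(3, -3) - 1*(-3), z(3)) = (27 + 145)*(-3 - 1*(-3)) = 172*(-3 + 3) = 172*0 = 0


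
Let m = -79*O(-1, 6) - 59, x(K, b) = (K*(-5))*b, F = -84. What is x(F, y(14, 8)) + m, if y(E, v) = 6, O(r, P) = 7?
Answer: 1908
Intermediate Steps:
x(K, b) = -5*K*b (x(K, b) = (-5*K)*b = -5*K*b)
m = -612 (m = -79*7 - 59 = -553 - 59 = -612)
x(F, y(14, 8)) + m = -5*(-84)*6 - 612 = 2520 - 612 = 1908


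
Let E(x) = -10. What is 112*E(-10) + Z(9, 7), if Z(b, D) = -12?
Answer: -1132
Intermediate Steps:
112*E(-10) + Z(9, 7) = 112*(-10) - 12 = -1120 - 12 = -1132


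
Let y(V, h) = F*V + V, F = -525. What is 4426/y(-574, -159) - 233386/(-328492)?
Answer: 218447601/301227164 ≈ 0.72519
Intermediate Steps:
y(V, h) = -524*V (y(V, h) = -525*V + V = -524*V)
4426/y(-574, -159) - 233386/(-328492) = 4426/((-524*(-574))) - 233386/(-328492) = 4426/300776 - 233386*(-1/328492) = 4426*(1/300776) + 116693/164246 = 2213/150388 + 116693/164246 = 218447601/301227164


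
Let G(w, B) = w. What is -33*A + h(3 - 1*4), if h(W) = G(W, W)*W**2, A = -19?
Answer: 626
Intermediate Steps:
h(W) = W**3 (h(W) = W*W**2 = W**3)
-33*A + h(3 - 1*4) = -33*(-19) + (3 - 1*4)**3 = 627 + (3 - 4)**3 = 627 + (-1)**3 = 627 - 1 = 626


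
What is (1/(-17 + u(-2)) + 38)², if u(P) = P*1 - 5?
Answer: 829921/576 ≈ 1440.8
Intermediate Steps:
u(P) = -5 + P (u(P) = P - 5 = -5 + P)
(1/(-17 + u(-2)) + 38)² = (1/(-17 + (-5 - 2)) + 38)² = (1/(-17 - 7) + 38)² = (1/(-24) + 38)² = (-1/24 + 38)² = (911/24)² = 829921/576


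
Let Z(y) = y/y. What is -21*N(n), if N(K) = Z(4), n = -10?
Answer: -21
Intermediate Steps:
Z(y) = 1
N(K) = 1
-21*N(n) = -21*1 = -21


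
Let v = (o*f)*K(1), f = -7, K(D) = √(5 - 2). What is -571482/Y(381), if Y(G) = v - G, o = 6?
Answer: 24192738/15541 - 2666916*√3/15541 ≈ 1259.5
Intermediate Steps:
K(D) = √3
v = -42*√3 (v = (6*(-7))*√3 = -42*√3 ≈ -72.746)
Y(G) = -G - 42*√3 (Y(G) = -42*√3 - G = -G - 42*√3)
-571482/Y(381) = -571482/(-1*381 - 42*√3) = -571482/(-381 - 42*√3)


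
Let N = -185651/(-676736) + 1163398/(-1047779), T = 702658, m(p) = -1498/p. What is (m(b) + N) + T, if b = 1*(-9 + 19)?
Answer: 2490633672720894109/3545348846720 ≈ 7.0251e+5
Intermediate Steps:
b = 10 (b = 1*10 = 10)
N = -592792089799/709069769344 (N = -185651*(-1/676736) + 1163398*(-1/1047779) = 185651/676736 - 1163398/1047779 = -592792089799/709069769344 ≈ -0.83601)
(m(b) + N) + T = (-1498/10 - 592792089799/709069769344) + 702658 = (-1498*1/10 - 592792089799/709069769344) + 702658 = (-749/5 - 592792089799/709069769344) + 702658 = -534057217687651/3545348846720 + 702658 = 2490633672720894109/3545348846720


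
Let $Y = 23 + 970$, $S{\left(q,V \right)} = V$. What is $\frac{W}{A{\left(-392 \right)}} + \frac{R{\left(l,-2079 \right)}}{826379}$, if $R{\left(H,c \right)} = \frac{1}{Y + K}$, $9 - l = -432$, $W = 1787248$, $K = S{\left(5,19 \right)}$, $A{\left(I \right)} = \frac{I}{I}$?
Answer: $\frac{1494667545571905}{836295548} \approx 1.7872 \cdot 10^{6}$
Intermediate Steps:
$A{\left(I \right)} = 1$
$K = 19$
$Y = 993$
$l = 441$ ($l = 9 - -432 = 9 + 432 = 441$)
$R{\left(H,c \right)} = \frac{1}{1012}$ ($R{\left(H,c \right)} = \frac{1}{993 + 19} = \frac{1}{1012}$)
$\frac{W}{A{\left(-392 \right)}} + \frac{R{\left(l,-2079 \right)}}{826379} = \frac{1787248}{1} + \frac{1}{1012 \cdot 826379} = 1787248 \cdot 1 + \frac{1}{1012} \cdot \frac{1}{826379} = 1787248 + \frac{1}{836295548} = \frac{1494667545571905}{836295548}$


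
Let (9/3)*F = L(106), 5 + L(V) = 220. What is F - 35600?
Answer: -106585/3 ≈ -35528.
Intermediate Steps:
L(V) = 215 (L(V) = -5 + 220 = 215)
F = 215/3 (F = (⅓)*215 = 215/3 ≈ 71.667)
F - 35600 = 215/3 - 35600 = -106585/3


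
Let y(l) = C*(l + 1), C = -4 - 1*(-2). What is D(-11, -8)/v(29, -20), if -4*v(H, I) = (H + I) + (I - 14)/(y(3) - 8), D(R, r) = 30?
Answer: -960/89 ≈ -10.787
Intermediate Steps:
C = -2 (C = -4 + 2 = -2)
y(l) = -2 - 2*l (y(l) = -2*(l + 1) = -2*(1 + l) = -2 - 2*l)
v(H, I) = -7/32 - 15*I/64 - H/4 (v(H, I) = -((H + I) + (I - 14)/((-2 - 2*3) - 8))/4 = -((H + I) + (-14 + I)/((-2 - 6) - 8))/4 = -((H + I) + (-14 + I)/(-8 - 8))/4 = -((H + I) + (-14 + I)/(-16))/4 = -((H + I) + (-14 + I)*(-1/16))/4 = -((H + I) + (7/8 - I/16))/4 = -(7/8 + H + 15*I/16)/4 = -7/32 - 15*I/64 - H/4)
D(-11, -8)/v(29, -20) = 30/(-7/32 - 15/64*(-20) - ¼*29) = 30/(-7/32 + 75/16 - 29/4) = 30/(-89/32) = 30*(-32/89) = -960/89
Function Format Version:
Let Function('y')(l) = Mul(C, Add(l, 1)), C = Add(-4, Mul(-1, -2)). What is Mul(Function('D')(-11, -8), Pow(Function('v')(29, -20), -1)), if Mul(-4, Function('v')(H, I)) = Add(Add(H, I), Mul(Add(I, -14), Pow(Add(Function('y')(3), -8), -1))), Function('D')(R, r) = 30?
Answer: Rational(-960, 89) ≈ -10.787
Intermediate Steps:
C = -2 (C = Add(-4, 2) = -2)
Function('y')(l) = Add(-2, Mul(-2, l)) (Function('y')(l) = Mul(-2, Add(l, 1)) = Mul(-2, Add(1, l)) = Add(-2, Mul(-2, l)))
Function('v')(H, I) = Add(Rational(-7, 32), Mul(Rational(-15, 64), I), Mul(Rational(-1, 4), H)) (Function('v')(H, I) = Mul(Rational(-1, 4), Add(Add(H, I), Mul(Add(I, -14), Pow(Add(Add(-2, Mul(-2, 3)), -8), -1)))) = Mul(Rational(-1, 4), Add(Add(H, I), Mul(Add(-14, I), Pow(Add(Add(-2, -6), -8), -1)))) = Mul(Rational(-1, 4), Add(Add(H, I), Mul(Add(-14, I), Pow(Add(-8, -8), -1)))) = Mul(Rational(-1, 4), Add(Add(H, I), Mul(Add(-14, I), Pow(-16, -1)))) = Mul(Rational(-1, 4), Add(Add(H, I), Mul(Add(-14, I), Rational(-1, 16)))) = Mul(Rational(-1, 4), Add(Add(H, I), Add(Rational(7, 8), Mul(Rational(-1, 16), I)))) = Mul(Rational(-1, 4), Add(Rational(7, 8), H, Mul(Rational(15, 16), I))) = Add(Rational(-7, 32), Mul(Rational(-15, 64), I), Mul(Rational(-1, 4), H)))
Mul(Function('D')(-11, -8), Pow(Function('v')(29, -20), -1)) = Mul(30, Pow(Add(Rational(-7, 32), Mul(Rational(-15, 64), -20), Mul(Rational(-1, 4), 29)), -1)) = Mul(30, Pow(Add(Rational(-7, 32), Rational(75, 16), Rational(-29, 4)), -1)) = Mul(30, Pow(Rational(-89, 32), -1)) = Mul(30, Rational(-32, 89)) = Rational(-960, 89)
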